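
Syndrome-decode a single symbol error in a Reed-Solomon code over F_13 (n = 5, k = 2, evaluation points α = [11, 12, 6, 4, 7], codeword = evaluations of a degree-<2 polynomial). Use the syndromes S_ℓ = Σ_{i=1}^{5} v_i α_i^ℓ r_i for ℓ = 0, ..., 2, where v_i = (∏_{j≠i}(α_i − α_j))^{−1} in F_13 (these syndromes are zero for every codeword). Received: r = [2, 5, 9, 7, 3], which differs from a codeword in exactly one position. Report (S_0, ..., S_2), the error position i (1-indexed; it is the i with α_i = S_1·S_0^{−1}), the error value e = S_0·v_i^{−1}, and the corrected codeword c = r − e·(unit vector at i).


S = (7, 3, 5), error at position 3, error magnitude e = 9, c = [2, 5, 0, 7, 3].

Step 1: column multipliers v_i = (∏_{j≠i}(α_i − α_j))^{−1} mod 13.
  i = 1 (α = 11): (11−12)(11−6)(11−4)(11−7) = (−1)·5·7·4 = −140 ≡ 3, so v_1 = 3^{−1} = 9 (mod 13).
  i = 2 (α = 12): (12−11)(12−6)(12−4)(12−7) = 1·6·8·5 = 240 ≡ 6, so v_2 = 6^{−1} = 11 (mod 13).
  i = 3 (α = 6): (6−11)(6−12)(6−4)(6−7) = (−5)·(−6)·2·(−1) = −60 ≡ 5, so v_3 = 5^{−1} = 8 (mod 13).
  i = 4 (α = 4): (4−11)(4−12)(4−6)(4−7) = (−7)·(−8)·(−2)·(−3) = 336 ≡ 11, so v_4 = 11^{−1} = 6 (mod 13).
  i = 5 (α = 7): (7−11)(7−12)(7−6)(7−4) = (−4)·(−5)·1·3 = 60 ≡ 8, so v_5 = 8^{−1} = 5 (mod 13).
  v = [9, 11, 8, 6, 5].
Step 2: syndromes of r = [2, 5, 9, 7, 3] (all sums mod 13).
  S_0 = Σ v_i r_i = 9·2 + 11·5 + 8·9 + 6·7 + 5·3 = 202 ≡ 7.
  S_1 = Σ v_i α_i r_i = 9·11·2 + 11·12·5 + 8·6·9 + 6·4·7 + 5·7·3 = 1563 ≡ 3.
  α_i^2 mod 13 = [4, 1, 10, 3, 10].
  S_2 = Σ v_i α_i^2 r_i = 9·4·2 + 11·1·5 + 8·10·9 + 6·3·7 + 5·10·3 = 1123 ≡ 5.
  S = (7, 3, 5) ≠ 0, so r is not a codeword (an error is present).
Step 3: locate the error. For a single error e at position i, S_ℓ = v_i·e·α_i^ℓ, so α_err = S_1/S_0.
  S_0^{−1} = 7^{−1} = 2 (mod 13), so α_err = 3·2 = 6 ≡ 6 = α_3. Error position i = 3.
  Consistency check: S_2/S_1 = 5·9 = 45 ≡ 6 = α_err ✓ (single-error assumption holds).
Step 4: error magnitude e = S_0/v_3 = S_0·∏_{j≠3}(α_3 − α_j) = 7·5 = 35 ≡ 9 (mod 13).
Step 5: correct position 3: c_3 = r_3 − e = 9 − 9 ≡ 0 (mod 13). Hence c = [2, 5, 0, 7, 3].
  Check: interpolating c through the α_i gives m(x) = 8 + 3·x (degree < 2) with m(α_i) = c_i for every i, so c is indeed a codeword.


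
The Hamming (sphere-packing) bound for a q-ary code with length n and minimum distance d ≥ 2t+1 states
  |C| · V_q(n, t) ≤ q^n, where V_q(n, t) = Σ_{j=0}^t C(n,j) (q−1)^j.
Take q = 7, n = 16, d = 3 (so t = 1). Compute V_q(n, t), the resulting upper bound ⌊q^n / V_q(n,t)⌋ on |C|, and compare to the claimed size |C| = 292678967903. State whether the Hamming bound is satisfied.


V_q(n, t) = 97, q^n = 33232930569601, Hamming bound = 342607531645, |C| = 292678967903 ≤ bound (satisfied).

Step 1: Compute V_q(n, t) = Σ_{j=0}^1 C(n, j) (q−1)^j.
  j = 0: C(16,0)·(6)^0 = 1·1 = 1.
  j = 1: C(16,1)·(6)^1 = 16·6 = 96.
  V_q(n, t) = 1 + 96 = 97.
Step 2: q^n = 7^16 = 33232930569601.
Step 3: Hamming bound ⌊q^n / V_q(n,t)⌋ = ⌊33232930569601/97⌋ = 342607531645.
Step 4: Compare |C| = 292678967903 to 342607531645: satisfied.
The claimed |C| lies below the Hamming bound.


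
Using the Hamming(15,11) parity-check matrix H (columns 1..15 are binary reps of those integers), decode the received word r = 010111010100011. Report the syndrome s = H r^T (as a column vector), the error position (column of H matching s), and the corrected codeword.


s = (0, 1, 1, 0)^T, error position = 6, corrected codeword c = 010110010100011

Compute s = H r^T mod 2 one row at a time:
  s_1 = 1 + 0 + 1 + 0 + 0 + 0 + 1 + 1 = 4 ≡ 0 (mod 2).
  s_2 = 1 + 1 + 1 + 0 + 0 + 0 + 1 + 1 = 5 ≡ 1 (mod 2).
  s_3 = 1 + 0 + 1 + 0 + 1 + 0 + 1 + 1 = 5 ≡ 1 (mod 2).
  s_4 = 0 + 0 + 1 + 0 + 0 + 0 + 0 + 1 = 2 ≡ 0 (mod 2).
s = (0, 1, 1, 0)^T — this equals column 6 of H (binary 0110), so error is at position 6.
Correct: flip bit 6 of r = 010111010100011 to get c = 010110010100011.


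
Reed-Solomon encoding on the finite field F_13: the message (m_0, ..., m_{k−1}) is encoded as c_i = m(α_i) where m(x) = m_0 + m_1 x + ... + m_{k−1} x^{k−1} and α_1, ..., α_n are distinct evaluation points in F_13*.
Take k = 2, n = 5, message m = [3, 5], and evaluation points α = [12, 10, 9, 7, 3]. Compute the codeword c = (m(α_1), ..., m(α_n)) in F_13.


c = [11, 1, 9, 12, 5]

Message polynomial: m(x) = 3 + 5·x (mod 13).
For each evaluation point α_i, compute m(α_i) mod 13:
  α_1 = 12: Horner steps 5 → 11, so m(12) = 11.
  α_2 = 10: Horner steps 5 → 1, so m(10) = 1.
  α_3 = 9: Horner steps 5 → 9, so m(9) = 9.
  α_4 = 7: Horner steps 5 → 12, so m(7) = 12.
  α_5 = 3: Horner steps 5 → 5, so m(3) = 5.
Codeword c = [11, 1, 9, 12, 5] ∈ F_13^5.


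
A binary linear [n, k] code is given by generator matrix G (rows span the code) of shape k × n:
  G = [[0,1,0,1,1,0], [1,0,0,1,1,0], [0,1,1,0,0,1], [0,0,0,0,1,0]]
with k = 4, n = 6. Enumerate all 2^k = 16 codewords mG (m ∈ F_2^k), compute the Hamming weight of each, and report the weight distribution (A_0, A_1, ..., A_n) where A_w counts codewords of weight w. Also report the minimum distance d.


Weight distribution: A_0 = 1, A_1 = 1, A_2 = 3, A_3 = 6, A_4 = 3, A_5 = 1, A_6 = 1. Minimum distance d = 1.

Enumerate all 2^4 = 16 messages m ∈ F_2^4.
For each, compute codeword c = mG in F_2^6, then tally its weight.
  m = 0000 → c = 000000, weight = 0.
  m = 1000 → c = 010110, weight = 3.
  m = 0100 → c = 100110, weight = 3.
  m = 1100 → c = 110000, weight = 2.
  m = 0010 → c = 011001, weight = 3.
  m = 1010 → c = 001111, weight = 4.
  m = 0110 → c = 111111, weight = 6.
  m = 1110 → c = 101001, weight = 3.
  m = 0001 → c = 000010, weight = 1.
  m = 1001 → c = 010100, weight = 2.
  m = 0101 → c = 100100, weight = 2.
  m = 1101 → c = 110010, weight = 3.
  m = 0011 → c = 011011, weight = 4.
  m = 1011 → c = 001101, weight = 3.
  m = 0111 → c = 111101, weight = 5.
  m = 1111 → c = 101011, weight = 4.
Tally weights:
  weight 0: 1 codewords.
  weight 1: 1 codewords.
  weight 2: 3 codewords.
  weight 3: 6 codewords.
  weight 4: 3 codewords.
  weight 5: 1 codewords.
  weight 6: 1 codewords.
Minimum distance d = smallest w > 0 with A_w > 0 = 1.
Sanity: Σ A_w = 16 = 2^4 = 16 ✓.


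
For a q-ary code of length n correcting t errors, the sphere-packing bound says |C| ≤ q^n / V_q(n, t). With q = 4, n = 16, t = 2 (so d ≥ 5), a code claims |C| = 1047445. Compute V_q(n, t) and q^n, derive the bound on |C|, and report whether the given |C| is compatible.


V_q(n, t) = 1129, q^n = 4294967296, Hamming bound = 3804222, |C| = 1047445 ≤ bound (satisfied).

Step 1: Compute V_q(n, t) = Σ_{j=0}^2 C(n, j) (q−1)^j.
  j = 0: C(16,0)·(3)^0 = 1·1 = 1.
  j = 1: C(16,1)·(3)^1 = 16·3 = 48.
  j = 2: C(16,2)·(3)^2 = 120·9 = 1080.
  V_q(n, t) = 1 + 48 + 1080 = 1129.
Step 2: q^n = 4^16 = 4294967296.
Step 3: Hamming bound ⌊q^n / V_q(n,t)⌋ = ⌊4294967296/1129⌋ = 3804222.
Step 4: Compare |C| = 1047445 to 3804222: satisfied.
The claimed |C| lies below the Hamming bound.


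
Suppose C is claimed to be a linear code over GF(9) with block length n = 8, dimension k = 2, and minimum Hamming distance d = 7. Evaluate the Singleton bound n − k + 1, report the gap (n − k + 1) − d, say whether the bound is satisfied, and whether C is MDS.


Singleton RHS = n − k + 1 = 7, slack = 0, bound satisfied, MDS.

Singleton bound: d ≤ n − k + 1.
Here n = 8, k = 2, so n − k + 1 = 7.
Given d = 7, check d ≤ 7: YES.
Slack = (n − k + 1) − d = 0.
The code is MDS (slack = 0).
Description: the claimed parameters are [8, 2, 7]_9; such a code would be MDS (meets Singleton bound).


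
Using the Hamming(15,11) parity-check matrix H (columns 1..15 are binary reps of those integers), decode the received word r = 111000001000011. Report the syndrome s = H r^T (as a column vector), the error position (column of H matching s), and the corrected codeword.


s = (1, 0, 0, 0)^T, error position = 8, corrected codeword c = 111000011000011

Compute s = H r^T mod 2 one row at a time:
  s_1 = 0 + 1 + 0 + 0 + 0 + 0 + 1 + 1 = 3 ≡ 1 (mod 2).
  s_2 = 0 + 0 + 0 + 0 + 0 + 0 + 1 + 1 = 2 ≡ 0 (mod 2).
  s_3 = 1 + 1 + 0 + 0 + 0 + 0 + 1 + 1 = 4 ≡ 0 (mod 2).
  s_4 = 1 + 1 + 0 + 0 + 1 + 0 + 0 + 1 = 4 ≡ 0 (mod 2).
s = (1, 0, 0, 0)^T — this equals column 8 of H (binary 1000), so error is at position 8.
Correct: flip bit 8 of r = 111000001000011 to get c = 111000011000011.


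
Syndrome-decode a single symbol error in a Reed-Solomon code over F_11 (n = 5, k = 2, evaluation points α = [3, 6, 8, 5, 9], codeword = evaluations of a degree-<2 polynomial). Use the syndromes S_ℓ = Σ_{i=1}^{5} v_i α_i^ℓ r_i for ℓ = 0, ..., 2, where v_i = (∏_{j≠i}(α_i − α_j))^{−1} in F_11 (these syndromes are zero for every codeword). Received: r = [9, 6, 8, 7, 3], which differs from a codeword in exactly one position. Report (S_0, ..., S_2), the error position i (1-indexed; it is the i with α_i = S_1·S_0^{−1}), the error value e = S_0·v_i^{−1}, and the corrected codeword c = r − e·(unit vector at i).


S = (5, 7, 1), error at position 3, error magnitude e = 4, c = [9, 6, 4, 7, 3].

Step 1: column multipliers v_i = (∏_{j≠i}(α_i − α_j))^{−1} mod 11.
  i = 1 (α = 3): (3−6)(3−8)(3−5)(3−9) = (−3)·(−5)·(−2)·(−6) = 180 ≡ 4, so v_1 = 4^{−1} = 3 (mod 11).
  i = 2 (α = 6): (6−3)(6−8)(6−5)(6−9) = 3·(−2)·1·(−3) = 18 ≡ 7, so v_2 = 7^{−1} = 8 (mod 11).
  i = 3 (α = 8): (8−3)(8−6)(8−5)(8−9) = 5·2·3·(−1) = −30 ≡ 3, so v_3 = 3^{−1} = 4 (mod 11).
  i = 4 (α = 5): (5−3)(5−6)(5−8)(5−9) = 2·(−1)·(−3)·(−4) = −24 ≡ 9, so v_4 = 9^{−1} = 5 (mod 11).
  i = 5 (α = 9): (9−3)(9−6)(9−8)(9−5) = 6·3·1·4 = 72 ≡ 6, so v_5 = 6^{−1} = 2 (mod 11).
  v = [3, 8, 4, 5, 2].
Step 2: syndromes of r = [9, 6, 8, 7, 3] (all sums mod 11).
  S_0 = Σ v_i r_i = 3·9 + 8·6 + 4·8 + 5·7 + 2·3 = 148 ≡ 5.
  S_1 = Σ v_i α_i r_i = 3·3·9 + 8·6·6 + 4·8·8 + 5·5·7 + 2·9·3 = 854 ≡ 7.
  α_i^2 mod 11 = [9, 3, 9, 3, 4].
  S_2 = Σ v_i α_i^2 r_i = 3·9·9 + 8·3·6 + 4·9·8 + 5·3·7 + 2·4·3 = 804 ≡ 1.
  S = (5, 7, 1) ≠ 0, so r is not a codeword (an error is present).
Step 3: locate the error. For a single error e at position i, S_ℓ = v_i·e·α_i^ℓ, so α_err = S_1/S_0.
  S_0^{−1} = 5^{−1} = 9 (mod 11), so α_err = 7·9 = 63 ≡ 8 = α_3. Error position i = 3.
  Consistency check: S_2/S_1 = 1·8 = 8 ≡ 8 = α_err ✓ (single-error assumption holds).
Step 4: error magnitude e = S_0/v_3 = S_0·∏_{j≠3}(α_3 − α_j) = 5·3 = 15 ≡ 4 (mod 11).
Step 5: correct position 3: c_3 = r_3 − e = 8 − 4 ≡ 4 (mod 11). Hence c = [9, 6, 4, 7, 3].
  Check: interpolating c through the α_i gives m(x) = 1 + 10·x (degree < 2) with m(α_i) = c_i for every i, so c is indeed a codeword.


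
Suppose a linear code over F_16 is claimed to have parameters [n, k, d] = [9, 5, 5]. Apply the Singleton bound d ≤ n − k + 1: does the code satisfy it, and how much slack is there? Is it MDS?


Singleton RHS = n − k + 1 = 5, slack = 0, bound satisfied, MDS.

Singleton bound: d ≤ n − k + 1.
Here n = 9, k = 5, so n − k + 1 = 5.
Given d = 5, check d ≤ 5: YES.
Slack = (n − k + 1) − d = 0.
The code is MDS (slack = 0).
Description: the claimed parameters are [9, 5, 5]_16; such a code would be MDS (meets Singleton bound).


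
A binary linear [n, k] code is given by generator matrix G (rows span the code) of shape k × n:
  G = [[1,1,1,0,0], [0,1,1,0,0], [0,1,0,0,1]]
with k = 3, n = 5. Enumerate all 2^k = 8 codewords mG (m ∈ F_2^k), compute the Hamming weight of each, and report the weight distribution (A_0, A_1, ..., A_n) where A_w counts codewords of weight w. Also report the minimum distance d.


Weight distribution: A_0 = 1, A_1 = 1, A_2 = 3, A_3 = 3. Minimum distance d = 1.

Enumerate all 2^3 = 8 messages m ∈ F_2^3.
For each, compute codeword c = mG in F_2^5, then tally its weight.
  m = 000 → c = 00000, weight = 0.
  m = 100 → c = 11100, weight = 3.
  m = 010 → c = 01100, weight = 2.
  m = 110 → c = 10000, weight = 1.
  m = 001 → c = 01001, weight = 2.
  m = 101 → c = 10101, weight = 3.
  m = 011 → c = 00101, weight = 2.
  m = 111 → c = 11001, weight = 3.
Tally weights:
  weight 0: 1 codewords.
  weight 1: 1 codewords.
  weight 2: 3 codewords.
  weight 3: 3 codewords.
Minimum distance d = smallest w > 0 with A_w > 0 = 1.
Sanity: Σ A_w = 8 = 2^3 = 8 ✓.


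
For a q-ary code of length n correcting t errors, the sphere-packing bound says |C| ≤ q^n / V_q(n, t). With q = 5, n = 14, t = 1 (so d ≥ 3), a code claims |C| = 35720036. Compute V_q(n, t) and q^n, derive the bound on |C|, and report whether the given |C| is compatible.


V_q(n, t) = 57, q^n = 6103515625, Hamming bound = 107079221, |C| = 35720036 ≤ bound (satisfied).

Step 1: Compute V_q(n, t) = Σ_{j=0}^1 C(n, j) (q−1)^j.
  j = 0: C(14,0)·(4)^0 = 1·1 = 1.
  j = 1: C(14,1)·(4)^1 = 14·4 = 56.
  V_q(n, t) = 1 + 56 = 57.
Step 2: q^n = 5^14 = 6103515625.
Step 3: Hamming bound ⌊q^n / V_q(n,t)⌋ = ⌊6103515625/57⌋ = 107079221.
Step 4: Compare |C| = 35720036 to 107079221: satisfied.
The claimed |C| lies below the Hamming bound.


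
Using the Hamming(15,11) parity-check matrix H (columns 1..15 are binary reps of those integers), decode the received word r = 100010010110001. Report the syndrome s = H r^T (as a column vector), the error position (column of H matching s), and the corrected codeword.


s = (0, 0, 1, 0)^T, error position = 2, corrected codeword c = 110010010110001

Compute s = H r^T mod 2 one row at a time:
  s_1 = 1 + 0 + 1 + 1 + 0 + 0 + 0 + 1 = 4 ≡ 0 (mod 2).
  s_2 = 0 + 1 + 0 + 0 + 0 + 0 + 0 + 1 = 2 ≡ 0 (mod 2).
  s_3 = 0 + 0 + 0 + 0 + 1 + 1 + 0 + 1 = 3 ≡ 1 (mod 2).
  s_4 = 1 + 0 + 1 + 0 + 0 + 1 + 0 + 1 = 4 ≡ 0 (mod 2).
s = (0, 0, 1, 0)^T — this equals column 2 of H (binary 0010), so error is at position 2.
Correct: flip bit 2 of r = 100010010110001 to get c = 110010010110001.


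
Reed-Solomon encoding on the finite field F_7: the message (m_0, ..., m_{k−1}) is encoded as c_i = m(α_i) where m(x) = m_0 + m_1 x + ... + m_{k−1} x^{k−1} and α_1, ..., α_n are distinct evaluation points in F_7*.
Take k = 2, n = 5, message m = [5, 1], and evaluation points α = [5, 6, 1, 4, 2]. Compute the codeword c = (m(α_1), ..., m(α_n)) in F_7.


c = [3, 4, 6, 2, 0]

Message polynomial: m(x) = 5 + 1·x (mod 7).
For each evaluation point α_i, compute m(α_i) mod 7:
  α_1 = 5: Horner steps 1 → 3, so m(5) = 3.
  α_2 = 6: Horner steps 1 → 4, so m(6) = 4.
  α_3 = 1: Horner steps 1 → 6, so m(1) = 6.
  α_4 = 4: Horner steps 1 → 2, so m(4) = 2.
  α_5 = 2: Horner steps 1 → 0, so m(2) = 0.
Codeword c = [3, 4, 6, 2, 0] ∈ F_7^5.


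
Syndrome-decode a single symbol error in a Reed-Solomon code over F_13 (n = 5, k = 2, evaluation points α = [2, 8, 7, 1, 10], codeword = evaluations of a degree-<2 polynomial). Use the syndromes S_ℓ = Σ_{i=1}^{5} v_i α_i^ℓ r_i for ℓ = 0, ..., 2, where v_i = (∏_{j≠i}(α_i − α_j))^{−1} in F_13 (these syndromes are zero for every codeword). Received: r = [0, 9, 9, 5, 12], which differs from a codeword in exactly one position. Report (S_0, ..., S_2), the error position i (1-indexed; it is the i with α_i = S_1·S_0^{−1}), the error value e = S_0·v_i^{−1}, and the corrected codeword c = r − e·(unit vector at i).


S = (5, 9, 11), error at position 3, error magnitude e = 8, c = [0, 9, 1, 5, 12].

Step 1: column multipliers v_i = (∏_{j≠i}(α_i − α_j))^{−1} mod 13.
  i = 1 (α = 2): (2−8)(2−7)(2−1)(2−10) = (−6)·(−5)·1·(−8) = −240 ≡ 7, so v_1 = 7^{−1} = 2 (mod 13).
  i = 2 (α = 8): (8−2)(8−7)(8−1)(8−10) = 6·1·7·(−2) = −84 ≡ 7, so v_2 = 7^{−1} = 2 (mod 13).
  i = 3 (α = 7): (7−2)(7−8)(7−1)(7−10) = 5·(−1)·6·(−3) = 90 ≡ 12, so v_3 = 12^{−1} = 12 (mod 13).
  i = 4 (α = 1): (1−2)(1−8)(1−7)(1−10) = (−1)·(−7)·(−6)·(−9) = 378 ≡ 1, so v_4 = 1^{−1} = 1 (mod 13).
  i = 5 (α = 10): (10−2)(10−8)(10−7)(10−1) = 8·2·3·9 = 432 ≡ 3, so v_5 = 3^{−1} = 9 (mod 13).
  v = [2, 2, 12, 1, 9].
Step 2: syndromes of r = [0, 9, 9, 5, 12] (all sums mod 13).
  S_0 = Σ v_i r_i = 2·0 + 2·9 + 12·9 + 1·5 + 9·12 = 239 ≡ 5.
  S_1 = Σ v_i α_i r_i = 2·2·0 + 2·8·9 + 12·7·9 + 1·1·5 + 9·10·12 = 1985 ≡ 9.
  α_i^2 mod 13 = [4, 12, 10, 1, 9].
  S_2 = Σ v_i α_i^2 r_i = 2·4·0 + 2·12·9 + 12·10·9 + 1·1·5 + 9·9·12 = 2273 ≡ 11.
  S = (5, 9, 11) ≠ 0, so r is not a codeword (an error is present).
Step 3: locate the error. For a single error e at position i, S_ℓ = v_i·e·α_i^ℓ, so α_err = S_1/S_0.
  S_0^{−1} = 5^{−1} = 8 (mod 13), so α_err = 9·8 = 72 ≡ 7 = α_3. Error position i = 3.
  Consistency check: S_2/S_1 = 11·3 = 33 ≡ 7 = α_err ✓ (single-error assumption holds).
Step 4: error magnitude e = S_0/v_3 = S_0·∏_{j≠3}(α_3 − α_j) = 5·12 = 60 ≡ 8 (mod 13).
Step 5: correct position 3: c_3 = r_3 − e = 9 − 8 ≡ 1 (mod 13). Hence c = [0, 9, 1, 5, 12].
  Check: interpolating c through the α_i gives m(x) = 10 + 8·x (degree < 2) with m(α_i) = c_i for every i, so c is indeed a codeword.


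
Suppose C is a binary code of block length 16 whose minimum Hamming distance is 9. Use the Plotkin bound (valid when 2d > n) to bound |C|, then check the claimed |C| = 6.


Plotkin bound M ≤ 8; given |C| = 6 ≤ bound (satisfied).

Check applicability: 2d = 18, n = 16.
2d − n = 2 > 0, so Plotkin applies.
Compute d/(2d−n) = 9/2 ≈ 4.5000.
⌊d/(2d−n)⌋ = 4.
Plotkin bound: M ≤ 2·4 = 8.
Given |C| = 6, check: satisfied.
This |C| is below the Plotkin bound.


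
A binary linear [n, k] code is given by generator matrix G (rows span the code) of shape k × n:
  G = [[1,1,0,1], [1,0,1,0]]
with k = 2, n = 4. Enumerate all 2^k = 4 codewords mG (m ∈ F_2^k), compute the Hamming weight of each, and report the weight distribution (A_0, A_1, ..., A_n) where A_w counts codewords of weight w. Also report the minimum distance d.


Weight distribution: A_0 = 1, A_2 = 1, A_3 = 2. Minimum distance d = 2.

Enumerate all 2^2 = 4 messages m ∈ F_2^2.
For each, compute codeword c = mG in F_2^4, then tally its weight.
  m = 00 → c = 0000, weight = 0.
  m = 10 → c = 1101, weight = 3.
  m = 01 → c = 1010, weight = 2.
  m = 11 → c = 0111, weight = 3.
Tally weights:
  weight 0: 1 codewords.
  weight 2: 1 codewords.
  weight 3: 2 codewords.
Minimum distance d = smallest w > 0 with A_w > 0 = 2.
Sanity: Σ A_w = 4 = 2^2 = 4 ✓.


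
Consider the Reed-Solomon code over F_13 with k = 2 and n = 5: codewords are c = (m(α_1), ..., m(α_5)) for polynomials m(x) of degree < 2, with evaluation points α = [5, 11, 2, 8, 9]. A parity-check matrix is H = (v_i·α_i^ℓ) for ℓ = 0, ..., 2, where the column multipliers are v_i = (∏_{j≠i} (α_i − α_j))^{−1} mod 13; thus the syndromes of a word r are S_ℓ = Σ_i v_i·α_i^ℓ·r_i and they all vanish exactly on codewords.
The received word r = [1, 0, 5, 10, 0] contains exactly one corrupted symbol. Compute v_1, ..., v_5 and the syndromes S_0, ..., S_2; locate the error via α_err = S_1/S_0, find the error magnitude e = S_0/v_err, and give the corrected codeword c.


S = (6, 1, 11), error at position 2, error magnitude e = 7, c = [1, 6, 5, 10, 0].

Step 1: column multipliers v_i = (∏_{j≠i}(α_i − α_j))^{−1} mod 13.
  i = 1 (α = 5): (5−11)(5−2)(5−8)(5−9) = (−6)·3·(−3)·(−4) = −216 ≡ 5, so v_1 = 5^{−1} = 8 (mod 13).
  i = 2 (α = 11): (11−5)(11−2)(11−8)(11−9) = 6·9·3·2 = 324 ≡ 12, so v_2 = 12^{−1} = 12 (mod 13).
  i = 3 (α = 2): (2−5)(2−11)(2−8)(2−9) = (−3)·(−9)·(−6)·(−7) = 1134 ≡ 3, so v_3 = 3^{−1} = 9 (mod 13).
  i = 4 (α = 8): (8−5)(8−11)(8−2)(8−9) = 3·(−3)·6·(−1) = 54 ≡ 2, so v_4 = 2^{−1} = 7 (mod 13).
  i = 5 (α = 9): (9−5)(9−11)(9−2)(9−8) = 4·(−2)·7·1 = −56 ≡ 9, so v_5 = 9^{−1} = 3 (mod 13).
  v = [8, 12, 9, 7, 3].
Step 2: syndromes of r = [1, 0, 5, 10, 0] (all sums mod 13).
  S_0 = Σ v_i r_i = 8·1 + 12·0 + 9·5 + 7·10 + 3·0 = 123 ≡ 6.
  S_1 = Σ v_i α_i r_i = 8·5·1 + 12·11·0 + 9·2·5 + 7·8·10 + 3·9·0 = 690 ≡ 1.
  α_i^2 mod 13 = [12, 4, 4, 12, 3].
  S_2 = Σ v_i α_i^2 r_i = 8·12·1 + 12·4·0 + 9·4·5 + 7·12·10 + 3·3·0 = 1116 ≡ 11.
  S = (6, 1, 11) ≠ 0, so r is not a codeword (an error is present).
Step 3: locate the error. For a single error e at position i, S_ℓ = v_i·e·α_i^ℓ, so α_err = S_1/S_0.
  S_0^{−1} = 6^{−1} = 11 (mod 13), so α_err = 1·11 = 11 ≡ 11 = α_2. Error position i = 2.
  Consistency check: S_2/S_1 = 11·1 = 11 ≡ 11 = α_err ✓ (single-error assumption holds).
Step 4: error magnitude e = S_0/v_2 = S_0·∏_{j≠2}(α_2 − α_j) = 6·12 = 72 ≡ 7 (mod 13).
Step 5: correct position 2: c_2 = r_2 − e = 0 − 7 ≡ 6 (mod 13). Hence c = [1, 6, 5, 10, 0].
  Check: interpolating c through the α_i gives m(x) = 12 + 3·x (degree < 2) with m(α_i) = c_i for every i, so c is indeed a codeword.


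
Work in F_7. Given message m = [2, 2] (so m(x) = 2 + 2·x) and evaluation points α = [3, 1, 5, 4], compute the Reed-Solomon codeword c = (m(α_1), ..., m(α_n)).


c = [1, 4, 5, 3]

Message polynomial: m(x) = 2 + 2·x (mod 7).
For each evaluation point α_i, compute m(α_i) mod 7:
  α_1 = 3: Horner steps 2 → 1, so m(3) = 1.
  α_2 = 1: Horner steps 2 → 4, so m(1) = 4.
  α_3 = 5: Horner steps 2 → 5, so m(5) = 5.
  α_4 = 4: Horner steps 2 → 3, so m(4) = 3.
Codeword c = [1, 4, 5, 3] ∈ F_7^4.


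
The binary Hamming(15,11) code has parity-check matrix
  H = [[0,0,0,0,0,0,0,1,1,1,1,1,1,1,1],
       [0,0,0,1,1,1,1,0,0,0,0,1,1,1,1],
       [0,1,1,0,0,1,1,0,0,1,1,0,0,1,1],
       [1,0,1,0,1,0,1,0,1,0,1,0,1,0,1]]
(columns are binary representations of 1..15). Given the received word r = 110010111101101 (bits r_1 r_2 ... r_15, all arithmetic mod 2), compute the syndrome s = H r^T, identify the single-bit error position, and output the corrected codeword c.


s = (0, 1, 0, 0)^T, error position = 4, corrected codeword c = 110110111101101

Compute s = H r^T mod 2 one row at a time:
  s_1 = 1 + 1 + 1 + 0 + 1 + 1 + 0 + 1 = 6 ≡ 0 (mod 2).
  s_2 = 0 + 1 + 0 + 1 + 1 + 1 + 0 + 1 = 5 ≡ 1 (mod 2).
  s_3 = 1 + 0 + 0 + 1 + 1 + 0 + 0 + 1 = 4 ≡ 0 (mod 2).
  s_4 = 1 + 0 + 1 + 1 + 1 + 0 + 1 + 1 = 6 ≡ 0 (mod 2).
s = (0, 1, 0, 0)^T — this equals column 4 of H (binary 0100), so error is at position 4.
Correct: flip bit 4 of r = 110010111101101 to get c = 110110111101101.


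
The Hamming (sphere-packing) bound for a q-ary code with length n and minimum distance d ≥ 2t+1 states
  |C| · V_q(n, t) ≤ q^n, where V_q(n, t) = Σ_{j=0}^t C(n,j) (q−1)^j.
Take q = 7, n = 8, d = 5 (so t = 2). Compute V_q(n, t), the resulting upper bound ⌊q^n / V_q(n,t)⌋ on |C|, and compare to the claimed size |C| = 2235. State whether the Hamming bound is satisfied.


V_q(n, t) = 1057, q^n = 5764801, Hamming bound = 5453, |C| = 2235 ≤ bound (satisfied).

Step 1: Compute V_q(n, t) = Σ_{j=0}^2 C(n, j) (q−1)^j.
  j = 0: C(8,0)·(6)^0 = 1·1 = 1.
  j = 1: C(8,1)·(6)^1 = 8·6 = 48.
  j = 2: C(8,2)·(6)^2 = 28·36 = 1008.
  V_q(n, t) = 1 + 48 + 1008 = 1057.
Step 2: q^n = 7^8 = 5764801.
Step 3: Hamming bound ⌊q^n / V_q(n,t)⌋ = ⌊5764801/1057⌋ = 5453.
Step 4: Compare |C| = 2235 to 5453: satisfied.
The claimed |C| lies below the Hamming bound.


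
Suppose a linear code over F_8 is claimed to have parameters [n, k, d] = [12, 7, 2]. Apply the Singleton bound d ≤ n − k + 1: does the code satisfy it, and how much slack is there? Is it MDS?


Singleton RHS = n − k + 1 = 6, slack = 4, bound satisfied, not MDS.

Singleton bound: d ≤ n − k + 1.
Here n = 12, k = 7, so n − k + 1 = 6.
Given d = 2, check d ≤ 6: YES.
Slack = (n − k + 1) − d = 4.
The code is NOT MDS (slack = 4 > 0).
Description: the claimed parameters are [12, 7, 2]_8; such a code would be non-MDS.


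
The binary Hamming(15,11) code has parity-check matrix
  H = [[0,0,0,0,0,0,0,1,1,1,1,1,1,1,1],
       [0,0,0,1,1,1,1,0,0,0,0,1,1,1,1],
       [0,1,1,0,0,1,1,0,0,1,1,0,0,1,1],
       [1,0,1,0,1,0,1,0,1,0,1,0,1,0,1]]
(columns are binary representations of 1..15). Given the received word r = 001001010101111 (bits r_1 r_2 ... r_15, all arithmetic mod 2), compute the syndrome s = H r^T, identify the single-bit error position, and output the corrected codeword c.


s = (0, 1, 1, 1)^T, error position = 7, corrected codeword c = 001001110101111

Compute s = H r^T mod 2 one row at a time:
  s_1 = 1 + 0 + 1 + 0 + 1 + 1 + 1 + 1 = 6 ≡ 0 (mod 2).
  s_2 = 0 + 0 + 1 + 0 + 1 + 1 + 1 + 1 = 5 ≡ 1 (mod 2).
  s_3 = 0 + 1 + 1 + 0 + 1 + 0 + 1 + 1 = 5 ≡ 1 (mod 2).
  s_4 = 0 + 1 + 0 + 0 + 0 + 0 + 1 + 1 = 3 ≡ 1 (mod 2).
s = (0, 1, 1, 1)^T — this equals column 7 of H (binary 0111), so error is at position 7.
Correct: flip bit 7 of r = 001001010101111 to get c = 001001110101111.


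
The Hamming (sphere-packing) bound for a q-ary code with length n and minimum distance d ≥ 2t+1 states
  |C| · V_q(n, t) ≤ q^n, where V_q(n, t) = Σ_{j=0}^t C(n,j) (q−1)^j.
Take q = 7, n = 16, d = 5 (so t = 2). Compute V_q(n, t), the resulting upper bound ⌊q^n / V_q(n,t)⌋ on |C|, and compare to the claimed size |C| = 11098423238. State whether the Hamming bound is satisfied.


V_q(n, t) = 4417, q^n = 33232930569601, Hamming bound = 7523869270, |C| = 11098423238 > bound (violated).

Step 1: Compute V_q(n, t) = Σ_{j=0}^2 C(n, j) (q−1)^j.
  j = 0: C(16,0)·(6)^0 = 1·1 = 1.
  j = 1: C(16,1)·(6)^1 = 16·6 = 96.
  j = 2: C(16,2)·(6)^2 = 120·36 = 4320.
  V_q(n, t) = 1 + 96 + 4320 = 4417.
Step 2: q^n = 7^16 = 33232930569601.
Step 3: Hamming bound ⌊q^n / V_q(n,t)⌋ = ⌊33232930569601/4417⌋ = 7523869270.
Step 4: Compare |C| = 11098423238 to 7523869270: violated.
The claimed |C| lies above the Hamming bound, so no 7-ary code of length 16 with d ≥ 5 can have 11098423238 codewords.


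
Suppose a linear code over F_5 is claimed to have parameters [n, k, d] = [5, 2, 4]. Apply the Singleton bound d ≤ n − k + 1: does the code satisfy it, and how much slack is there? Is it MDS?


Singleton RHS = n − k + 1 = 4, slack = 0, bound satisfied, MDS.

Singleton bound: d ≤ n − k + 1.
Here n = 5, k = 2, so n − k + 1 = 4.
Given d = 4, check d ≤ 4: YES.
Slack = (n − k + 1) − d = 0.
The code is MDS (slack = 0).
Description: the claimed parameters are [5, 2, 4]_5; such a code would be MDS (meets Singleton bound).


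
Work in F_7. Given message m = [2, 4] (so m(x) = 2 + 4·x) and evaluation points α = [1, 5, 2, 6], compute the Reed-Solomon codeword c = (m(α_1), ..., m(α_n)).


c = [6, 1, 3, 5]

Message polynomial: m(x) = 2 + 4·x (mod 7).
For each evaluation point α_i, compute m(α_i) mod 7:
  α_1 = 1: Horner steps 4 → 6, so m(1) = 6.
  α_2 = 5: Horner steps 4 → 1, so m(5) = 1.
  α_3 = 2: Horner steps 4 → 3, so m(2) = 3.
  α_4 = 6: Horner steps 4 → 5, so m(6) = 5.
Codeword c = [6, 1, 3, 5] ∈ F_7^4.


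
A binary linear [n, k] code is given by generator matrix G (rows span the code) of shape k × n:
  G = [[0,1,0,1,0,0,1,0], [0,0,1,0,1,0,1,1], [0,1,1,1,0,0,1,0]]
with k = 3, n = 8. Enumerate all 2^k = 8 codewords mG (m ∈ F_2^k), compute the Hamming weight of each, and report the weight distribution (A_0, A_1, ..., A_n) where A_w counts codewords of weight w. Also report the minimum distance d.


Weight distribution: A_0 = 1, A_1 = 1, A_3 = 2, A_4 = 3, A_5 = 1. Minimum distance d = 1.

Enumerate all 2^3 = 8 messages m ∈ F_2^3.
For each, compute codeword c = mG in F_2^8, then tally its weight.
  m = 000 → c = 00000000, weight = 0.
  m = 100 → c = 01010010, weight = 3.
  m = 010 → c = 00101011, weight = 4.
  m = 110 → c = 01111001, weight = 5.
  m = 001 → c = 01110010, weight = 4.
  m = 101 → c = 00100000, weight = 1.
  m = 011 → c = 01011001, weight = 4.
  m = 111 → c = 00001011, weight = 3.
Tally weights:
  weight 0: 1 codewords.
  weight 1: 1 codewords.
  weight 3: 2 codewords.
  weight 4: 3 codewords.
  weight 5: 1 codewords.
Minimum distance d = smallest w > 0 with A_w > 0 = 1.
Sanity: Σ A_w = 8 = 2^3 = 8 ✓.


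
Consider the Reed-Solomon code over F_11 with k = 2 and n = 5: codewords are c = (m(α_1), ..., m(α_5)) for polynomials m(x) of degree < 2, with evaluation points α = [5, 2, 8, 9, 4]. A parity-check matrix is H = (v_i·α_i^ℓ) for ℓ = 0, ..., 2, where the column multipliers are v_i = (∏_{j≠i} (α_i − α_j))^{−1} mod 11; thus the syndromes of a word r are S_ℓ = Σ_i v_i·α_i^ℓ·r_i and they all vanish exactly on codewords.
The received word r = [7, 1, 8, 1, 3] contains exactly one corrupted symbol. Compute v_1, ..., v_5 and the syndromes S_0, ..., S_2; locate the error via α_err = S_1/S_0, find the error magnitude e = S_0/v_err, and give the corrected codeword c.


S = (5, 10, 9), error at position 2, error magnitude e = 6, c = [7, 6, 8, 1, 3].

Step 1: column multipliers v_i = (∏_{j≠i}(α_i − α_j))^{−1} mod 11.
  i = 1 (α = 5): (5−2)(5−8)(5−9)(5−4) = 3·(−3)·(−4)·1 = 36 ≡ 3, so v_1 = 3^{−1} = 4 (mod 11).
  i = 2 (α = 2): (2−5)(2−8)(2−9)(2−4) = (−3)·(−6)·(−7)·(−2) = 252 ≡ 10, so v_2 = 10^{−1} = 10 (mod 11).
  i = 3 (α = 8): (8−5)(8−2)(8−9)(8−4) = 3·6·(−1)·4 = −72 ≡ 5, so v_3 = 5^{−1} = 9 (mod 11).
  i = 4 (α = 9): (9−5)(9−2)(9−8)(9−4) = 4·7·1·5 = 140 ≡ 8, so v_4 = 8^{−1} = 7 (mod 11).
  i = 5 (α = 4): (4−5)(4−2)(4−8)(4−9) = (−1)·2·(−4)·(−5) = −40 ≡ 4, so v_5 = 4^{−1} = 3 (mod 11).
  v = [4, 10, 9, 7, 3].
Step 2: syndromes of r = [7, 1, 8, 1, 3] (all sums mod 11).
  S_0 = Σ v_i r_i = 4·7 + 10·1 + 9·8 + 7·1 + 3·3 = 126 ≡ 5.
  S_1 = Σ v_i α_i r_i = 4·5·7 + 10·2·1 + 9·8·8 + 7·9·1 + 3·4·3 = 835 ≡ 10.
  α_i^2 mod 11 = [3, 4, 9, 4, 5].
  S_2 = Σ v_i α_i^2 r_i = 4·3·7 + 10·4·1 + 9·9·8 + 7·4·1 + 3·5·3 = 845 ≡ 9.
  S = (5, 10, 9) ≠ 0, so r is not a codeword (an error is present).
Step 3: locate the error. For a single error e at position i, S_ℓ = v_i·e·α_i^ℓ, so α_err = S_1/S_0.
  S_0^{−1} = 5^{−1} = 9 (mod 11), so α_err = 10·9 = 90 ≡ 2 = α_2. Error position i = 2.
  Consistency check: S_2/S_1 = 9·10 = 90 ≡ 2 = α_err ✓ (single-error assumption holds).
Step 4: error magnitude e = S_0/v_2 = S_0·∏_{j≠2}(α_2 − α_j) = 5·10 = 50 ≡ 6 (mod 11).
Step 5: correct position 2: c_2 = r_2 − e = 1 − 6 ≡ 6 (mod 11). Hence c = [7, 6, 8, 1, 3].
  Check: interpolating c through the α_i gives m(x) = 9 + 4·x (degree < 2) with m(α_i) = c_i for every i, so c is indeed a codeword.


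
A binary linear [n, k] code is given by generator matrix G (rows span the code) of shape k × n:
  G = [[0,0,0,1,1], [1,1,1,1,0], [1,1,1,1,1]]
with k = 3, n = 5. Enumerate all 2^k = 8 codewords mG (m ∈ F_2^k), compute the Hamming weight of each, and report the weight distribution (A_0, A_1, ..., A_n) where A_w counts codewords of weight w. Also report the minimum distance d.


Weight distribution: A_0 = 1, A_1 = 2, A_2 = 1, A_3 = 1, A_4 = 2, A_5 = 1. Minimum distance d = 1.

Enumerate all 2^3 = 8 messages m ∈ F_2^3.
For each, compute codeword c = mG in F_2^5, then tally its weight.
  m = 000 → c = 00000, weight = 0.
  m = 100 → c = 00011, weight = 2.
  m = 010 → c = 11110, weight = 4.
  m = 110 → c = 11101, weight = 4.
  m = 001 → c = 11111, weight = 5.
  m = 101 → c = 11100, weight = 3.
  m = 011 → c = 00001, weight = 1.
  m = 111 → c = 00010, weight = 1.
Tally weights:
  weight 0: 1 codewords.
  weight 1: 2 codewords.
  weight 2: 1 codewords.
  weight 3: 1 codewords.
  weight 4: 2 codewords.
  weight 5: 1 codewords.
Minimum distance d = smallest w > 0 with A_w > 0 = 1.
Sanity: Σ A_w = 8 = 2^3 = 8 ✓.


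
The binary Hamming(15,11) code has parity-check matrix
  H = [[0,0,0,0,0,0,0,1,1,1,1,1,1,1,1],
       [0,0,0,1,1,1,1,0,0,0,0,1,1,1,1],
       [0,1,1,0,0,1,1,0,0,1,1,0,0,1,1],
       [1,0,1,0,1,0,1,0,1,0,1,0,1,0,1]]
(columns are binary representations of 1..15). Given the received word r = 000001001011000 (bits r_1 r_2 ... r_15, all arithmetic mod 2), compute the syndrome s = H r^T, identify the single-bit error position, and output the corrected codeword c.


s = (1, 0, 0, 0)^T, error position = 8, corrected codeword c = 000001011011000

Compute s = H r^T mod 2 one row at a time:
  s_1 = 0 + 1 + 0 + 1 + 1 + 0 + 0 + 0 = 3 ≡ 1 (mod 2).
  s_2 = 0 + 0 + 1 + 0 + 1 + 0 + 0 + 0 = 2 ≡ 0 (mod 2).
  s_3 = 0 + 0 + 1 + 0 + 0 + 1 + 0 + 0 = 2 ≡ 0 (mod 2).
  s_4 = 0 + 0 + 0 + 0 + 1 + 1 + 0 + 0 = 2 ≡ 0 (mod 2).
s = (1, 0, 0, 0)^T — this equals column 8 of H (binary 1000), so error is at position 8.
Correct: flip bit 8 of r = 000001001011000 to get c = 000001011011000.


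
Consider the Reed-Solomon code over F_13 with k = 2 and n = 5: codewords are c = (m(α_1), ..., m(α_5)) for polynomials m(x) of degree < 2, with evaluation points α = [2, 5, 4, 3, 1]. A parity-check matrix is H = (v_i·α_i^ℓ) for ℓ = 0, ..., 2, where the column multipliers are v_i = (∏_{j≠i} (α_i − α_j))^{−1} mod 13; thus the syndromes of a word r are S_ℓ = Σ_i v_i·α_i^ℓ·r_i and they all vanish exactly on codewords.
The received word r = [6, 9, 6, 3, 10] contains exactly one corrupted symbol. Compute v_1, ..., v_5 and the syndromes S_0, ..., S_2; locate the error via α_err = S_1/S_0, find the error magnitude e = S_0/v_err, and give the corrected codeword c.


S = (12, 11, 9), error at position 1, error magnitude e = 6, c = [0, 9, 6, 3, 10].

Step 1: column multipliers v_i = (∏_{j≠i}(α_i − α_j))^{−1} mod 13.
  i = 1 (α = 2): (2−5)(2−4)(2−3)(2−1) = (−3)·(−2)·(−1)·1 = −6 ≡ 7, so v_1 = 7^{−1} = 2 (mod 13).
  i = 2 (α = 5): (5−2)(5−4)(5−3)(5−1) = 3·1·2·4 = 24 ≡ 11, so v_2 = 11^{−1} = 6 (mod 13).
  i = 3 (α = 4): (4−2)(4−5)(4−3)(4−1) = 2·(−1)·1·3 = −6 ≡ 7, so v_3 = 7^{−1} = 2 (mod 13).
  i = 4 (α = 3): (3−2)(3−5)(3−4)(3−1) = 1·(−2)·(−1)·2 = 4 ≡ 4, so v_4 = 4^{−1} = 10 (mod 13).
  i = 5 (α = 1): (1−2)(1−5)(1−4)(1−3) = (−1)·(−4)·(−3)·(−2) = 24 ≡ 11, so v_5 = 11^{−1} = 6 (mod 13).
  v = [2, 6, 2, 10, 6].
Step 2: syndromes of r = [6, 9, 6, 3, 10] (all sums mod 13).
  S_0 = Σ v_i r_i = 2·6 + 6·9 + 2·6 + 10·3 + 6·10 = 168 ≡ 12.
  S_1 = Σ v_i α_i r_i = 2·2·6 + 6·5·9 + 2·4·6 + 10·3·3 + 6·1·10 = 492 ≡ 11.
  α_i^2 mod 13 = [4, 12, 3, 9, 1].
  S_2 = Σ v_i α_i^2 r_i = 2·4·6 + 6·12·9 + 2·3·6 + 10·9·3 + 6·1·10 = 1062 ≡ 9.
  S = (12, 11, 9) ≠ 0, so r is not a codeword (an error is present).
Step 3: locate the error. For a single error e at position i, S_ℓ = v_i·e·α_i^ℓ, so α_err = S_1/S_0.
  S_0^{−1} = 12^{−1} = 12 (mod 13), so α_err = 11·12 = 132 ≡ 2 = α_1. Error position i = 1.
  Consistency check: S_2/S_1 = 9·6 = 54 ≡ 2 = α_err ✓ (single-error assumption holds).
Step 4: error magnitude e = S_0/v_1 = S_0·∏_{j≠1}(α_1 − α_j) = 12·7 = 84 ≡ 6 (mod 13).
Step 5: correct position 1: c_1 = r_1 − e = 6 − 6 ≡ 0 (mod 13). Hence c = [0, 9, 6, 3, 10].
  Check: interpolating c through the α_i gives m(x) = 7 + 3·x (degree < 2) with m(α_i) = c_i for every i, so c is indeed a codeword.


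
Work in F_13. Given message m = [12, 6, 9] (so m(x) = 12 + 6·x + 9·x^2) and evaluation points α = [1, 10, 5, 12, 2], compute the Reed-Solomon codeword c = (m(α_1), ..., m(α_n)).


c = [1, 10, 7, 2, 8]

Message polynomial: m(x) = 12 + 6·x + 9·x^2 (mod 13).
For each evaluation point α_i, compute m(α_i) mod 13:
  α_1 = 1: Horner steps 9 → 2 → 1, so m(1) = 1.
  α_2 = 10: Horner steps 9 → 5 → 10, so m(10) = 10.
  α_3 = 5: Horner steps 9 → 12 → 7, so m(5) = 7.
  α_4 = 12: Horner steps 9 → 10 → 2, so m(12) = 2.
  α_5 = 2: Horner steps 9 → 11 → 8, so m(2) = 8.
Codeword c = [1, 10, 7, 2, 8] ∈ F_13^5.


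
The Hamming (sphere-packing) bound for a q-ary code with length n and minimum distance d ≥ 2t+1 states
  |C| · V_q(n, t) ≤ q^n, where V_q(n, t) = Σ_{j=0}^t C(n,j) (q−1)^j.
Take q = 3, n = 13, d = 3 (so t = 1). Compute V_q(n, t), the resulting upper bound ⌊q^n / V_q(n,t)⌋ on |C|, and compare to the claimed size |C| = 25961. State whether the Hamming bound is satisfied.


V_q(n, t) = 27, q^n = 1594323, Hamming bound = 59049, |C| = 25961 ≤ bound (satisfied).

Step 1: Compute V_q(n, t) = Σ_{j=0}^1 C(n, j) (q−1)^j.
  j = 0: C(13,0)·(2)^0 = 1·1 = 1.
  j = 1: C(13,1)·(2)^1 = 13·2 = 26.
  V_q(n, t) = 1 + 26 = 27.
Step 2: q^n = 3^13 = 1594323.
Step 3: Hamming bound ⌊q^n / V_q(n,t)⌋ = ⌊1594323/27⌋ = 59049.
Step 4: Compare |C| = 25961 to 59049: satisfied.
The claimed |C| lies below the Hamming bound.


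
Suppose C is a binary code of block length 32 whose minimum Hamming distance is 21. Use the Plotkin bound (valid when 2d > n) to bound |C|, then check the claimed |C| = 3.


Plotkin bound M ≤ 4; given |C| = 3 ≤ bound (satisfied).

Check applicability: 2d = 42, n = 32.
2d − n = 10 > 0, so Plotkin applies.
Compute d/(2d−n) = 21/10 ≈ 2.1000.
⌊d/(2d−n)⌋ = 2.
Plotkin bound: M ≤ 2·2 = 4.
Given |C| = 3, check: satisfied.
This |C| is below the Plotkin bound.


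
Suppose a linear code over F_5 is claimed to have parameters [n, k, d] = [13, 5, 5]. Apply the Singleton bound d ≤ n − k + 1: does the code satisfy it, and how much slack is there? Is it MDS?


Singleton RHS = n − k + 1 = 9, slack = 4, bound satisfied, not MDS.

Singleton bound: d ≤ n − k + 1.
Here n = 13, k = 5, so n − k + 1 = 9.
Given d = 5, check d ≤ 9: YES.
Slack = (n − k + 1) − d = 4.
The code is NOT MDS (slack = 4 > 0).
Description: the claimed parameters are [13, 5, 5]_5; such a code would be non-MDS.


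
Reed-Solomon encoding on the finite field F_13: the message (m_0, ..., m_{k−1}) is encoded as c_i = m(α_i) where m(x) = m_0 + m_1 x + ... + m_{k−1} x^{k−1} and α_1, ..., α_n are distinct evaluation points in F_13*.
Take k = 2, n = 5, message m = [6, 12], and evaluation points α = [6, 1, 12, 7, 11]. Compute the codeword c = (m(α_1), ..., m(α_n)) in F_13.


c = [0, 5, 7, 12, 8]

Message polynomial: m(x) = 6 + 12·x (mod 13).
For each evaluation point α_i, compute m(α_i) mod 13:
  α_1 = 6: Horner steps 12 → 0, so m(6) = 0.
  α_2 = 1: Horner steps 12 → 5, so m(1) = 5.
  α_3 = 12: Horner steps 12 → 7, so m(12) = 7.
  α_4 = 7: Horner steps 12 → 12, so m(7) = 12.
  α_5 = 11: Horner steps 12 → 8, so m(11) = 8.
Codeword c = [0, 5, 7, 12, 8] ∈ F_13^5.


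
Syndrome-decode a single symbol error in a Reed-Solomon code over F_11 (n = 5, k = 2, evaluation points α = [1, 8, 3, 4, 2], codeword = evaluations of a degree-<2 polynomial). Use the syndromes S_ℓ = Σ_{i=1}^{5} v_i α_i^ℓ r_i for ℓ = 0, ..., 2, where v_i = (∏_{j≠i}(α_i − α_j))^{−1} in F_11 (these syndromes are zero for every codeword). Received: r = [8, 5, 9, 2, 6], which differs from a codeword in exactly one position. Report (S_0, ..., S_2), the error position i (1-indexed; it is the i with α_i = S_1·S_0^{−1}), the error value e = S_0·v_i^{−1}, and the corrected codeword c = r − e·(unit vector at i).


S = (6, 7, 10), error at position 3, error magnitude e = 5, c = [8, 5, 4, 2, 6].

Step 1: column multipliers v_i = (∏_{j≠i}(α_i − α_j))^{−1} mod 11.
  i = 1 (α = 1): (1−8)(1−3)(1−4)(1−2) = (−7)·(−2)·(−3)·(−1) = 42 ≡ 9, so v_1 = 9^{−1} = 5 (mod 11).
  i = 2 (α = 8): (8−1)(8−3)(8−4)(8−2) = 7·5·4·6 = 840 ≡ 4, so v_2 = 4^{−1} = 3 (mod 11).
  i = 3 (α = 3): (3−1)(3−8)(3−4)(3−2) = 2·(−5)·(−1)·1 = 10 ≡ 10, so v_3 = 10^{−1} = 10 (mod 11).
  i = 4 (α = 4): (4−1)(4−8)(4−3)(4−2) = 3·(−4)·1·2 = −24 ≡ 9, so v_4 = 9^{−1} = 5 (mod 11).
  i = 5 (α = 2): (2−1)(2−8)(2−3)(2−4) = 1·(−6)·(−1)·(−2) = −12 ≡ 10, so v_5 = 10^{−1} = 10 (mod 11).
  v = [5, 3, 10, 5, 10].
Step 2: syndromes of r = [8, 5, 9, 2, 6] (all sums mod 11).
  S_0 = Σ v_i r_i = 5·8 + 3·5 + 10·9 + 5·2 + 10·6 = 215 ≡ 6.
  S_1 = Σ v_i α_i r_i = 5·1·8 + 3·8·5 + 10·3·9 + 5·4·2 + 10·2·6 = 590 ≡ 7.
  α_i^2 mod 11 = [1, 9, 9, 5, 4].
  S_2 = Σ v_i α_i^2 r_i = 5·1·8 + 3·9·5 + 10·9·9 + 5·5·2 + 10·4·6 = 1275 ≡ 10.
  S = (6, 7, 10) ≠ 0, so r is not a codeword (an error is present).
Step 3: locate the error. For a single error e at position i, S_ℓ = v_i·e·α_i^ℓ, so α_err = S_1/S_0.
  S_0^{−1} = 6^{−1} = 2 (mod 11), so α_err = 7·2 = 14 ≡ 3 = α_3. Error position i = 3.
  Consistency check: S_2/S_1 = 10·8 = 80 ≡ 3 = α_err ✓ (single-error assumption holds).
Step 4: error magnitude e = S_0/v_3 = S_0·∏_{j≠3}(α_3 − α_j) = 6·10 = 60 ≡ 5 (mod 11).
Step 5: correct position 3: c_3 = r_3 − e = 9 − 5 ≡ 4 (mod 11). Hence c = [8, 5, 4, 2, 6].
  Check: interpolating c through the α_i gives m(x) = 10 + 9·x (degree < 2) with m(α_i) = c_i for every i, so c is indeed a codeword.
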